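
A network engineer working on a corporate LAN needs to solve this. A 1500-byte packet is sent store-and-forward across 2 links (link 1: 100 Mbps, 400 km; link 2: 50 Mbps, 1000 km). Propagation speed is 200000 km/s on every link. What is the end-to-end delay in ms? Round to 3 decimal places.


Packet = 1500 bytes = 12000 bits. Store-and-forward: sum (t_trans + t_prop) per link.
Link 1: t_trans = 12000/(100*10^6) s = 0.1200 ms; t_prop = 400/200000 s = 2.0000 ms; subtotal = 2.1200 ms
Link 2: t_trans = 12000/(50*10^6) s = 0.2400 ms; t_prop = 1000/200000 s = 5.0000 ms; subtotal = 5.2400 ms
End-to-end = 2.1200 + 5.2400 = 7.3600 ms -> 7.360 ms (3 dp)

7.360


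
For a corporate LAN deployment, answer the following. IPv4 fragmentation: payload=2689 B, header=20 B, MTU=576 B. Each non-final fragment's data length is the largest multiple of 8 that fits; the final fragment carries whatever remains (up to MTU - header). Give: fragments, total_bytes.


Max data per non-final fragment = floor((MTU - header)/8)*8 = floor((576 - 20)/8)*8 = floor(556/8)*8 = 552 B
Final fragment needs no 8-byte alignment: it can carry up to MTU - header = 556 B
Non-final fragments needed = ceil((payload - 556) / 552) = ceil(2133/552) = ceil(3.8641) = 4
Number of fragments = 4 + 1 = 5
Fragment sizes (data): 4 * 552 B + 481 B (last, 481 <= 556 OK)
Total bytes sent = payload + n_frags * header = 2689 + 5*20 = 2689 + 100 = 2789 B

5, 2789


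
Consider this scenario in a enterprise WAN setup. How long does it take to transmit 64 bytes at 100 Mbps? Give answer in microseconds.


Given: packet = 64 bytes, bandwidth = 100 Mbps
Packet in bits = 64 * 8 = 512 bits
Bandwidth = 100 * 10^6 = 100000000 bps
Time = 512 / 100000000 seconds
Time in us = 512 * 10^6 / 100000000 = 5.12

5.12


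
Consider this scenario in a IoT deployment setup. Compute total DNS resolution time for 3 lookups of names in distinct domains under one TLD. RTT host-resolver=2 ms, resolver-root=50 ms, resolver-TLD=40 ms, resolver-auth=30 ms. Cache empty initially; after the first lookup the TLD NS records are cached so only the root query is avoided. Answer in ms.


Lookup 1 (cold cache): local + root + TLD + auth = 2 + 50 + 40 + 30 = 122 ms
Lookups 2..3 (TLD NS cached -> skip root; new domain -> still ask TLD and auth): local + TLD + auth = 2 + 40 + 30 = 72 ms each
Remaining 2 lookups: 2 * 72 = 144 ms
Total = 122 + 144 = 266 ms

266


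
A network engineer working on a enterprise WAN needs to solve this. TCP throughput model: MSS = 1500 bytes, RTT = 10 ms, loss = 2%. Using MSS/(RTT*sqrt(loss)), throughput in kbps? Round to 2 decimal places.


Given: MSS = 1500 bytes, RTT = 10 ms, loss = 2%
RTT in seconds = 10 / 1000 = 0.01
Loss rate = 2% = 0.02
sqrt(loss) = sqrt(0.02) = 0.141421356237
Throughput (bytes/s) = 1500 / (0.01 * 0.141421356237) = 1060660.1718
Throughput (kbps) = 1060660.1718 * 8 / 1000 = 8485.281374 -> 8485.28 kbps (2 dp)

8485.28


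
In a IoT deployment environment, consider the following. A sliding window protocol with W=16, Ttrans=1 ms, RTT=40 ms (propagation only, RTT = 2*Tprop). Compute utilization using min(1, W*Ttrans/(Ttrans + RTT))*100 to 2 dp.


Given: W = 16, Ttrans = 1 ms, RTT = 40 ms (= 2 * Tprop, Tprop = 20 ms)
Cycle time = Ttrans + RTT = 1 + 40 = 41 ms (first packet sent until its ACK returns)
W * Ttrans = 16 * 1 = 16 ms of sending per cycle
W * Ttrans / (Ttrans + RTT) = 16 / 41 = 0.390244
U = min(1, 0.390244) = 0.390244
U% = 39.02%

39.02


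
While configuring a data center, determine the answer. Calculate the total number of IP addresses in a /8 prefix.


Given: CIDR prefix /8
Host bits = 32 - 8 = 24
Total addresses = 2^24 = 16777216

16777216


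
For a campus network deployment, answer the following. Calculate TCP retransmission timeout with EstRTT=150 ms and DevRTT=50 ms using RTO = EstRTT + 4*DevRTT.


Given: EstRTT = 150 ms, DevRTT = 50 ms
Timeout = EstRTT + 4 * DevRTT
4 * DevRTT = 4 * 50 = 200
Timeout = 150 + 200 = 350 ms

350


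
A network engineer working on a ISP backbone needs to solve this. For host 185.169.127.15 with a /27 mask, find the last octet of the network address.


Given: IP = 185.169.127.15, prefix = /27
Subnet mask = 255.255.255.224
Last octet of IP: 15
Last octet of mask: 224
Network last octet = 15 AND 224 = 0

0


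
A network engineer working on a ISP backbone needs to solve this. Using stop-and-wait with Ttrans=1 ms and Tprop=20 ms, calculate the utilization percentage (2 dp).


Given: Ttrans = 1 ms, Tprop = 20 ms
RTT = 2 * Tprop = 2 * 20 = 40 ms
U = Ttrans / (Ttrans + RTT)
U = 1 / (1 + 40)
U = 1 / 41 = 0.02439
U% = 2.44%

2.44


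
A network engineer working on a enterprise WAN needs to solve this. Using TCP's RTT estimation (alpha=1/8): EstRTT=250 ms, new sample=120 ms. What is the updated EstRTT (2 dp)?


Given: EstRTT = 250 ms, SampleRTT = 120 ms, alpha = 1/8
New EstRTT = (1 - alpha) * EstRTT + alpha * SampleRTT
(7/8) * 250 = 218.75
(1/8) * 120 = 15
New EstRTT = 218.75 + 15 = 233.75 ms -> 233.75 ms (2 dp)

233.75


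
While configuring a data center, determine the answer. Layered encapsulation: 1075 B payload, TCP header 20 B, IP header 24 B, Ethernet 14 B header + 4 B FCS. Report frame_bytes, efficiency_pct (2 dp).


TCP segment = 1075 + 20 = 1095 B
IP packet = 1095 + 24 = 1119 B
Ethernet frame = 1119 + 14 + 4 = 1137 B
Efficiency = app / frame = 1075 / 1137 = 0.945471 = 94.5471% -> 94.55% (2 dp)

1137, 94.55


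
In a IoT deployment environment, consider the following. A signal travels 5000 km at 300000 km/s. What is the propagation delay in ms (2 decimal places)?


Given: distance = 5000 km, speed = 300000 km/s
Delay = distance / speed = 5000 / 300000 seconds
Delay in ms = 5000 * 1000 / 300000
Delay = 16.6667 ms
Rounded to 2 dp = 16.67 ms

16.67


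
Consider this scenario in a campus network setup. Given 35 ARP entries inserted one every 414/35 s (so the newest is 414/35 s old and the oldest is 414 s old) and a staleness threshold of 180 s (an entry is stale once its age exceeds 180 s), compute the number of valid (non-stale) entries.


Ages are k * 414/35 s for k = 1..35 (spacing = 11.8286 s).
Entry k is valid iff k * 414/35 <= 180 iff k <= 35 * 180 / 414 = 15.2174
n_valid = floor(15.2174) = 15
(n_stale = 35 - 15 = 20)

15


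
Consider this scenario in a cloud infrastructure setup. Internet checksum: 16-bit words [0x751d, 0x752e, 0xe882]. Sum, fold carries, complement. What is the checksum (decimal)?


Given words: [0x751d, 0x752e, 0xe882]
Step 1: Sum all words
Raw sum = 29981 + 29998 + 59522 = 119501
Step 2: Fold carry: (53965 + 1) = 53966
One's complement = ~53966 & 0xFFFF = 11569

11569


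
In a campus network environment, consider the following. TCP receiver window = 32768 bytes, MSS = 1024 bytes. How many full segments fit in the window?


Given: RWND = 32768 bytes, MSS = 1024 bytes
Full segments = floor(RWND / MSS)
Full segments = floor(32768 / 1024)
Full segments = floor(32.0) = 32

32


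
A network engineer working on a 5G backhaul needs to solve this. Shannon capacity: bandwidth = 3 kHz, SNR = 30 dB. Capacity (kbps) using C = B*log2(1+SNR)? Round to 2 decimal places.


Given: B = 3 kHz, SNR = 30 dB
SNR linear = 10^(30/10) = 1000
1 + SNR = 1001
log2(1001) = 9.9672262588
C = 3 * 1000 * 9.9672262588 = 29901.6788 bps
C = 29.901679 kbps -> 29.90 kbps (2 dp)

29.90


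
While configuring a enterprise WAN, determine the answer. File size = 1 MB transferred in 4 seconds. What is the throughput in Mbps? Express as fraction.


Given: file = 1 MB, time = 4 s
File in Mb = 1 * 8 = 8 Mb
Throughput = 8 / 4 Mbps
Throughput = 2 Mbps

2


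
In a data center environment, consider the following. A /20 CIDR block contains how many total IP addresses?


Given: CIDR prefix /20
Host bits = 32 - 20 = 12
Total addresses = 2^12 = 4096

4096


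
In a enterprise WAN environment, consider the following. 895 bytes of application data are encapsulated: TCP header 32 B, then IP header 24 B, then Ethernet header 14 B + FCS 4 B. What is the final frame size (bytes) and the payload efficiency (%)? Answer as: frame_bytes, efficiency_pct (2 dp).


TCP segment = 895 + 32 = 927 B
IP packet = 927 + 24 = 951 B
Ethernet frame = 951 + 14 + 4 = 969 B
Efficiency = app / frame = 895 / 969 = 0.923633 = 92.3633% -> 92.36% (2 dp)

969, 92.36


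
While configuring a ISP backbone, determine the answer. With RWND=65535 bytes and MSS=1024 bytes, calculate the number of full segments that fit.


Given: RWND = 65535 bytes, MSS = 1024 bytes
Full segments = floor(RWND / MSS)
Full segments = floor(65535 / 1024)
Full segments = floor(63.999) = 63

63


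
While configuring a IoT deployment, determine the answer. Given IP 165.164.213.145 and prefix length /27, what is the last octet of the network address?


Given: IP = 165.164.213.145, prefix = /27
Subnet mask = 255.255.255.224
Last octet of IP: 145
Last octet of mask: 224
Network last octet = 145 AND 224 = 128

128


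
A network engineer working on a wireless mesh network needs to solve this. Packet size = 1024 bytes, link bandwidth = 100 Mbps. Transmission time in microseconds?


Given: packet = 1024 bytes, bandwidth = 100 Mbps
Packet in bits = 1024 * 8 = 8192 bits
Bandwidth = 100 * 10^6 = 100000000 bps
Time = 8192 / 100000000 seconds
Time in us = 8192 * 10^6 / 100000000 = 81.92

81.92


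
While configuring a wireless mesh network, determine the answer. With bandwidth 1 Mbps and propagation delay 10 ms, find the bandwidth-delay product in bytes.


Given: bandwidth = 1 Mbps, delay = 10 ms
BDP in bits = 1 * 10^6 * 10 / 1000
BDP in bits = 10000
BDP in bytes = 10000 / 8 = 1250

1250


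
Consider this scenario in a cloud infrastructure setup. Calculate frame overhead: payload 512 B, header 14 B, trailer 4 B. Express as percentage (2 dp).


Given: payload = 512 B, header = 14 B, trailer = 4 B
Overhead bytes = header + trailer = 14 + 4 = 18
Total frame = payload + overhead = 512 + 18 = 530
Overhead % = 18 / 530 * 100 = 3.3962% -> 3.40% (2 dp)

3.40


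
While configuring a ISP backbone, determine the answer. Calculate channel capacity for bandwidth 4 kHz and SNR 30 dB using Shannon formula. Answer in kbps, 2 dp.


Given: B = 4 kHz, SNR = 30 dB
SNR linear = 10^(30/10) = 1000
1 + SNR = 1001
log2(1001) = 9.9672262588
C = 4 * 1000 * 9.9672262588 = 39868.9050 bps
C = 39.868905 kbps -> 39.87 kbps (2 dp)

39.87


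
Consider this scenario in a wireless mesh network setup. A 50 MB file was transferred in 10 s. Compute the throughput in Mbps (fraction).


Given: file = 50 MB, time = 10 s
File in Mb = 50 * 8 = 400 Mb
Throughput = 400 / 10 Mbps
Throughput = 40 Mbps

40


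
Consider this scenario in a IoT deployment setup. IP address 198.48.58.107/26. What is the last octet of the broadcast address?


Given: IP = 198.48.58.107, prefix = /26
Host bits = 32 - 26 = 6
Network last octet = 107 AND mask = 64
Host part size = 2^6 - 1 = 63
Broadcast last octet = 64 OR 63 = 127

127


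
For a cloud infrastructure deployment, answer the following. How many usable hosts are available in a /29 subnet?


Given: subnet mask /29
Host bits = 32 - 29 = 3
Total addresses = 2^3 = 8
Usable hosts = 8 - 2 (network + broadcast) = 6

6


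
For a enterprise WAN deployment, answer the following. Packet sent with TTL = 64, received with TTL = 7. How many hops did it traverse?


Given: initial TTL = 64, received TTL = 7
Hops = initial TTL - received TTL
Hops = 64 - 7 = 57

57


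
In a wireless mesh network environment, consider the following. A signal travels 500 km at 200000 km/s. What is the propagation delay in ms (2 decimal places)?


Given: distance = 500 km, speed = 200000 km/s
Delay = distance / speed = 500 / 200000 seconds
Delay in ms = 500 * 1000 / 200000
Delay = 2.5000 ms
Rounded to 2 dp = 2.50 ms

2.50


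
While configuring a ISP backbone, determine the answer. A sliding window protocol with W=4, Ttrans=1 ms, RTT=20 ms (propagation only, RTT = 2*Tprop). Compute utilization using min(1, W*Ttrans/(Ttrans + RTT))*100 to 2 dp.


Given: W = 4, Ttrans = 1 ms, RTT = 20 ms (= 2 * Tprop, Tprop = 10 ms)
Cycle time = Ttrans + RTT = 1 + 20 = 21 ms (first packet sent until its ACK returns)
W * Ttrans = 4 * 1 = 4 ms of sending per cycle
W * Ttrans / (Ttrans + RTT) = 4 / 21 = 0.190476
U = min(1, 0.190476) = 0.190476
U% = 19.05%

19.05


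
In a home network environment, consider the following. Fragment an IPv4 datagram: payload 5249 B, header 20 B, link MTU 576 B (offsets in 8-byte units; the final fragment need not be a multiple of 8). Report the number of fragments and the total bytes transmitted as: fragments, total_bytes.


Max data per non-final fragment = floor((MTU - header)/8)*8 = floor((576 - 20)/8)*8 = floor(556/8)*8 = 552 B
Final fragment needs no 8-byte alignment: it can carry up to MTU - header = 556 B
Non-final fragments needed = ceil((payload - 556) / 552) = ceil(4693/552) = ceil(8.5018) = 9
Number of fragments = 9 + 1 = 10
Fragment sizes (data): 9 * 552 B + 281 B (last, 281 <= 556 OK)
Total bytes sent = payload + n_frags * header = 5249 + 10*20 = 5249 + 200 = 5449 B

10, 5449


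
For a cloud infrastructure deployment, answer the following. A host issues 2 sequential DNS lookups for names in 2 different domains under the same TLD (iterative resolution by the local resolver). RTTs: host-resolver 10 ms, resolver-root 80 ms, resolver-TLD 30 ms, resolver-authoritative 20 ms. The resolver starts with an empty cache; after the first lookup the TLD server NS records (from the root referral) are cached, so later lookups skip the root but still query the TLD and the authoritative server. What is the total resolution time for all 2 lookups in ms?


Lookup 1 (cold cache): local + root + TLD + auth = 10 + 80 + 30 + 20 = 140 ms
Lookups 2..2 (TLD NS cached -> skip root; new domain -> still ask TLD and auth): local + TLD + auth = 10 + 30 + 20 = 60 ms each
Remaining 1 lookups: 1 * 60 = 60 ms
Total = 140 + 60 = 200 ms

200


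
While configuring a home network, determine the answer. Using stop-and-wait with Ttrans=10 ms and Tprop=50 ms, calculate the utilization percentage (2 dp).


Given: Ttrans = 10 ms, Tprop = 50 ms
RTT = 2 * Tprop = 2 * 50 = 100 ms
U = Ttrans / (Ttrans + RTT)
U = 10 / (10 + 100)
U = 10 / 110 = 0.090909
U% = 9.09%

9.09


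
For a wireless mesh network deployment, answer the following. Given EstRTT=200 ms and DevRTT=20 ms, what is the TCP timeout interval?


Given: EstRTT = 200 ms, DevRTT = 20 ms
Timeout = EstRTT + 4 * DevRTT
4 * DevRTT = 4 * 20 = 80
Timeout = 200 + 80 = 280 ms

280


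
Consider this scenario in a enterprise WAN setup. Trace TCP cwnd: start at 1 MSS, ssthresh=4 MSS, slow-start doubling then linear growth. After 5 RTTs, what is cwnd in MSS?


RTT 0: cwnd = 1 MSS (initial)
RTT 1: cwnd = 2 MSS (slow start, doubled)
RTT 2: cwnd = 4 MSS (slow start, doubled)
RTT 3: cwnd = 5 MSS (congestion avoidance, +1)
RTT 4: cwnd = 6 MSS (congestion avoidance, +1)
RTT 5: cwnd = 7 MSS (congestion avoidance, +1)

7


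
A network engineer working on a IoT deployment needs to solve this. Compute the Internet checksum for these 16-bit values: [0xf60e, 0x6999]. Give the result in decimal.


Given words: [0xf60e, 0x6999]
Step 1: Sum all words
Raw sum = 62990 + 27033 = 90023
Step 2: Fold carry: (24487 + 1) = 24488
One's complement = ~24488 & 0xFFFF = 41047

41047


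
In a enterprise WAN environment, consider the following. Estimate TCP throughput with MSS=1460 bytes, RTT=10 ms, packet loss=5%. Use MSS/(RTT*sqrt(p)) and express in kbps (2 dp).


Given: MSS = 1460 bytes, RTT = 10 ms, loss = 5%
RTT in seconds = 10 / 1000 = 0.01
Loss rate = 5% = 0.05
sqrt(loss) = sqrt(0.05) = 0.223606797750
Throughput (bytes/s) = 1460 / (0.01 * 0.223606797750) = 652931.8494
Throughput (kbps) = 652931.8494 * 8 / 1000 = 5223.454795 -> 5223.45 kbps (2 dp)

5223.45


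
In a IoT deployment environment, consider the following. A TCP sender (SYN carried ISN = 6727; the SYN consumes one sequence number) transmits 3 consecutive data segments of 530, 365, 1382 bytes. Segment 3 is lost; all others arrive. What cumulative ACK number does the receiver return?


SYN uses sequence number 6727; first data byte = ISN + 1 = 6728.
Segment 1: SEQ = 6728, len = 530 B, covers [6728, 7257]
Segment 2: SEQ = 7258, len = 365 B, covers [7258, 7622]
Segment 3: SEQ = 7623, len = 1382 B, covers [7623, 9004] [LOST]
In-order data received: bytes [6728, 7622] (segments 1..2).
Segment 3 missing -> gap begins at byte 7623.
Cumulative ACK = next expected in-order byte = 6728 + 530 + 365 = 7623

7623


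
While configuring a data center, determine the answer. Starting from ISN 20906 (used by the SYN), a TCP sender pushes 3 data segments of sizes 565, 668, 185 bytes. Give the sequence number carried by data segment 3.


The SYN occupies sequence number ISN = 20906, so the first data byte is ISN + 1 = 20907.
SEQ of data segment i = (ISN + 1) + sum of payload sizes of segments 1..i-1.
Segment 1: SEQ = 20907, payload = 565 bytes
Segment 2: SEQ = 21472, payload = 668 bytes
Segment 3: SEQ = 22140, payload = 185 bytes
SEQ of segment 3 = 20907 + 565 + 668 = 22140

22140


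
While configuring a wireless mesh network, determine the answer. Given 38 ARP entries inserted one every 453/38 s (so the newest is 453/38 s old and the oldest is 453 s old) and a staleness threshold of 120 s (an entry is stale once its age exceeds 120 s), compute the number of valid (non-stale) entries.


Ages are k * 453/38 s for k = 1..38 (spacing = 11.9211 s).
Entry k is valid iff k * 453/38 <= 120 iff k <= 38 * 120 / 453 = 10.0662
n_valid = floor(10.0662) = 10
(n_stale = 38 - 10 = 28)

10


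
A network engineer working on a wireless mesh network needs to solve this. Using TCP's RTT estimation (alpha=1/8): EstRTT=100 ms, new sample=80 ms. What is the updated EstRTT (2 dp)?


Given: EstRTT = 100 ms, SampleRTT = 80 ms, alpha = 1/8
New EstRTT = (1 - alpha) * EstRTT + alpha * SampleRTT
(7/8) * 100 = 87.5
(1/8) * 80 = 10
New EstRTT = 87.5 + 10 = 97.5 ms -> 97.50 ms (2 dp)

97.50


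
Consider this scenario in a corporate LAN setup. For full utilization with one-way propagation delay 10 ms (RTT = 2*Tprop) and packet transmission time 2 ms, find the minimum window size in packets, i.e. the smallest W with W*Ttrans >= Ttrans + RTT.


Given: Ttrans = 2 ms, RTT = 20 ms (= 2 * Tprop, Tprop = 10 ms)
Time until first ACK returns = Ttrans + RTT = 2 + 20 = 22 ms
Need W * Ttrans >= Ttrans + RTT  ->  W >= (Ttrans + RTT) / Ttrans
(Ttrans + RTT) / Ttrans = 22 / 2 = 11
W_min = ceil(11) = 11

11


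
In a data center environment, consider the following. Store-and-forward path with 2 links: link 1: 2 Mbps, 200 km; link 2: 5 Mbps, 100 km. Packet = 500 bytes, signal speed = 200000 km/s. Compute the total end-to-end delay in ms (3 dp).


Packet = 500 bytes = 4000 bits. Store-and-forward: sum (t_trans + t_prop) per link.
Link 1: t_trans = 4000/(2*10^6) s = 2.0000 ms; t_prop = 200/200000 s = 1.0000 ms; subtotal = 3.0000 ms
Link 2: t_trans = 4000/(5*10^6) s = 0.8000 ms; t_prop = 100/200000 s = 0.5000 ms; subtotal = 1.3000 ms
End-to-end = 3.0000 + 1.3000 = 4.3000 ms -> 4.300 ms (3 dp)

4.300


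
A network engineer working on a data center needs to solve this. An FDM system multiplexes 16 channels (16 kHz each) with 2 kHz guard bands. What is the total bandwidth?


Given: 16 channels, 16 kHz each, guard = 2 kHz
Channel bandwidth = 16 * 16 = 256 kHz
Guard bands = 15 gaps * 2 kHz = 30 kHz
Total = 256 + 30 = 286 kHz

286


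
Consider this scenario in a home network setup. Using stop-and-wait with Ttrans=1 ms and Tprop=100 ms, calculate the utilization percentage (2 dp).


Given: Ttrans = 1 ms, Tprop = 100 ms
RTT = 2 * Tprop = 2 * 100 = 200 ms
U = Ttrans / (Ttrans + RTT)
U = 1 / (1 + 200)
U = 1 / 201 = 0.004975
U% = 0.50%

0.50


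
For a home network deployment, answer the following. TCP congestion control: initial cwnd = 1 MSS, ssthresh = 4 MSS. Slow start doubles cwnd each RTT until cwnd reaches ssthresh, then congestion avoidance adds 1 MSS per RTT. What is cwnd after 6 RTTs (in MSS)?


RTT 0: cwnd = 1 MSS (initial)
RTT 1: cwnd = 2 MSS (slow start, doubled)
RTT 2: cwnd = 4 MSS (slow start, doubled)
RTT 3: cwnd = 5 MSS (congestion avoidance, +1)
RTT 4: cwnd = 6 MSS (congestion avoidance, +1)
RTT 5: cwnd = 7 MSS (congestion avoidance, +1)
RTT 6: cwnd = 8 MSS (congestion avoidance, +1)

8


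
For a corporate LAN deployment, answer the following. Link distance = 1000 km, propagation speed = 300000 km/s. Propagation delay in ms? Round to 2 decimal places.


Given: distance = 1000 km, speed = 300000 km/s
Delay = distance / speed = 1000 / 300000 seconds
Delay in ms = 1000 * 1000 / 300000
Delay = 3.3333 ms
Rounded to 2 dp = 3.33 ms

3.33


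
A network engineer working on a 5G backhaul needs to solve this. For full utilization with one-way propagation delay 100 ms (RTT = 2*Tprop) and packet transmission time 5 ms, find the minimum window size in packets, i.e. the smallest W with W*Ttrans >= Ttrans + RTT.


Given: Ttrans = 5 ms, RTT = 200 ms (= 2 * Tprop, Tprop = 100 ms)
Time until first ACK returns = Ttrans + RTT = 5 + 200 = 205 ms
Need W * Ttrans >= Ttrans + RTT  ->  W >= (Ttrans + RTT) / Ttrans
(Ttrans + RTT) / Ttrans = 205 / 5 = 41
W_min = ceil(41) = 41

41


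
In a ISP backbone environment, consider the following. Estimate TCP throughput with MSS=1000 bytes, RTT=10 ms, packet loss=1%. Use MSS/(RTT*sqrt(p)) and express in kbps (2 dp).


Given: MSS = 1000 bytes, RTT = 10 ms, loss = 1%
RTT in seconds = 10 / 1000 = 0.01
Loss rate = 1% = 0.01
sqrt(loss) = sqrt(0.01) = 0.1
Throughput (bytes/s) = 1000 / (0.01 * 0.1) = 1000000.0000
Throughput (kbps) = 1000000.0000 * 8 / 1000 = 8000.000000 -> 8000.00 kbps (2 dp)

8000.00


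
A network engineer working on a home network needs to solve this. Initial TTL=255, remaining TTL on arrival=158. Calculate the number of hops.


Given: initial TTL = 255, received TTL = 158
Hops = initial TTL - received TTL
Hops = 255 - 158 = 97

97


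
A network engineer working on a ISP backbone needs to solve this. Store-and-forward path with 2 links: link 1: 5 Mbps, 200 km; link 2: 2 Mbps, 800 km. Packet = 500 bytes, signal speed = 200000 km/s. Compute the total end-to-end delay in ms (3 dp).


Packet = 500 bytes = 4000 bits. Store-and-forward: sum (t_trans + t_prop) per link.
Link 1: t_trans = 4000/(5*10^6) s = 0.8000 ms; t_prop = 200/200000 s = 1.0000 ms; subtotal = 1.8000 ms
Link 2: t_trans = 4000/(2*10^6) s = 2.0000 ms; t_prop = 800/200000 s = 4.0000 ms; subtotal = 6.0000 ms
End-to-end = 1.8000 + 6.0000 = 7.8000 ms -> 7.800 ms (3 dp)

7.800


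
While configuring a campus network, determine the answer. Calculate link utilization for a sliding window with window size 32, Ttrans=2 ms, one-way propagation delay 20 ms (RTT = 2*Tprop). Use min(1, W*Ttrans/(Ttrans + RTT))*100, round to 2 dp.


Given: W = 32, Ttrans = 2 ms, RTT = 40 ms (= 2 * Tprop, Tprop = 20 ms)
Cycle time = Ttrans + RTT = 2 + 40 = 42 ms (first packet sent until its ACK returns)
W * Ttrans = 32 * 2 = 64 ms of sending per cycle
W * Ttrans / (Ttrans + RTT) = 64 / 42 = 1.523810
U = min(1, 1.523810) = 1.000000
U% = 100.00%

100.00


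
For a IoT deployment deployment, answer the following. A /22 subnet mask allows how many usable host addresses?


Given: subnet mask /22
Host bits = 32 - 22 = 10
Total addresses = 2^10 = 1024
Usable hosts = 1024 - 2 (network + broadcast) = 1022

1022


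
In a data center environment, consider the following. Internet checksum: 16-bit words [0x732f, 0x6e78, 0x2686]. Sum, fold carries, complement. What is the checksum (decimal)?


Given words: [0x732f, 0x6e78, 0x2686]
Step 1: Sum all words
Raw sum = 29487 + 28280 + 9862 = 67629
Step 2: Fold carry: (2093 + 1) = 2094
One's complement = ~2094 & 0xFFFF = 63441

63441


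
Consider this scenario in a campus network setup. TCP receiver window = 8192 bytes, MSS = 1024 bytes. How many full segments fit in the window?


Given: RWND = 8192 bytes, MSS = 1024 bytes
Full segments = floor(RWND / MSS)
Full segments = floor(8192 / 1024)
Full segments = floor(8.0) = 8

8


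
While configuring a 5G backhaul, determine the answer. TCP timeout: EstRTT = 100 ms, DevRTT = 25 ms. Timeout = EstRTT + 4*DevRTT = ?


Given: EstRTT = 100 ms, DevRTT = 25 ms
Timeout = EstRTT + 4 * DevRTT
4 * DevRTT = 4 * 25 = 100
Timeout = 100 + 100 = 200 ms

200


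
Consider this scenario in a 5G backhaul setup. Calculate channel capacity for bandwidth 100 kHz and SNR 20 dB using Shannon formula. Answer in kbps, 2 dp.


Given: B = 100 kHz, SNR = 20 dB
SNR linear = 10^(20/10) = 100
1 + SNR = 101
log2(101) = 6.6582114828
C = 100 * 1000 * 6.6582114828 = 665821.1483 bps
C = 665.821148 kbps -> 665.82 kbps (2 dp)

665.82


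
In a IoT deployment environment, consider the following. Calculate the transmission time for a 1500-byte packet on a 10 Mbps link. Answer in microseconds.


Given: packet = 1500 bytes, bandwidth = 10 Mbps
Packet in bits = 1500 * 8 = 12000 bits
Bandwidth = 10 * 10^6 = 10000000 bps
Time = 12000 / 10000000 seconds
Time in us = 12000 * 10^6 / 10000000 = 1200

1200


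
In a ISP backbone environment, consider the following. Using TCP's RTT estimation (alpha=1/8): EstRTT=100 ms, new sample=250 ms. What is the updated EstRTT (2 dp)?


Given: EstRTT = 100 ms, SampleRTT = 250 ms, alpha = 1/8
New EstRTT = (1 - alpha) * EstRTT + alpha * SampleRTT
(7/8) * 100 = 87.5
(1/8) * 250 = 31.25
New EstRTT = 87.5 + 31.25 = 118.75 ms -> 118.75 ms (2 dp)

118.75


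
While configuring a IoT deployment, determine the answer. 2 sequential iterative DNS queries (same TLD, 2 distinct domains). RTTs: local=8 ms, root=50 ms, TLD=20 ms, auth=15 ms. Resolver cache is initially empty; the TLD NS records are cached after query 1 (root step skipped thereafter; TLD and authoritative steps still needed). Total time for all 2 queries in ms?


Lookup 1 (cold cache): local + root + TLD + auth = 8 + 50 + 20 + 15 = 93 ms
Lookups 2..2 (TLD NS cached -> skip root; new domain -> still ask TLD and auth): local + TLD + auth = 8 + 20 + 15 = 43 ms each
Remaining 1 lookups: 1 * 43 = 43 ms
Total = 93 + 43 = 136 ms

136


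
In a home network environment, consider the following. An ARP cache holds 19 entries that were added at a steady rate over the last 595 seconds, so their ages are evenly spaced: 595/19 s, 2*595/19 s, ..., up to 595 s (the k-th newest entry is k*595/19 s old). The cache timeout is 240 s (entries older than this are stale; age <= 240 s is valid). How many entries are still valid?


Ages are k * 595/19 s for k = 1..19 (spacing = 31.3158 s).
Entry k is valid iff k * 595/19 <= 240 iff k <= 19 * 240 / 595 = 7.6639
n_valid = floor(7.6639) = 7
(n_stale = 19 - 7 = 12)

7


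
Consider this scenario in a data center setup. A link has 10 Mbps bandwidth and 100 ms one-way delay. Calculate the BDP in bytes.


Given: bandwidth = 10 Mbps, delay = 100 ms
BDP in bits = 10 * 10^6 * 100 / 1000
BDP in bits = 1000000
BDP in bytes = 1000000 / 8 = 125000

125000


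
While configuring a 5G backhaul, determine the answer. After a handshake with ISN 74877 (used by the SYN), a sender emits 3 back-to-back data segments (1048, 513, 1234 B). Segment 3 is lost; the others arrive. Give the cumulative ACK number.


SYN uses sequence number 74877; first data byte = ISN + 1 = 74878.
Segment 1: SEQ = 74878, len = 1048 B, covers [74878, 75925]
Segment 2: SEQ = 75926, len = 513 B, covers [75926, 76438]
Segment 3: SEQ = 76439, len = 1234 B, covers [76439, 77672] [LOST]
In-order data received: bytes [74878, 76438] (segments 1..2).
Segment 3 missing -> gap begins at byte 76439.
Cumulative ACK = next expected in-order byte = 74878 + 1048 + 513 = 76439

76439


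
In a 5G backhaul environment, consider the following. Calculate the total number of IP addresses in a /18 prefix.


Given: CIDR prefix /18
Host bits = 32 - 18 = 14
Total addresses = 2^14 = 16384

16384


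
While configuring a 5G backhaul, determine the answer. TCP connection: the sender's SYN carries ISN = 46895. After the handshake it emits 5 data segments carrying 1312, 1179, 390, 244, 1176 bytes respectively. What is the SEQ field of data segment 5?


The SYN occupies sequence number ISN = 46895, so the first data byte is ISN + 1 = 46896.
SEQ of data segment i = (ISN + 1) + sum of payload sizes of segments 1..i-1.
Segment 1: SEQ = 46896, payload = 1312 bytes
Segment 2: SEQ = 48208, payload = 1179 bytes
Segment 3: SEQ = 49387, payload = 390 bytes
Segment 4: SEQ = 49777, payload = 244 bytes
Segment 5: SEQ = 50021, payload = 1176 bytes
SEQ of segment 5 = 46896 + 1312 + 1179 + 390 + 244 = 50021

50021


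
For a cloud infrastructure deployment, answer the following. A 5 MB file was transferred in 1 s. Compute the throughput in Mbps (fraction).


Given: file = 5 MB, time = 1 s
File in Mb = 5 * 8 = 40 Mb
Throughput = 40 / 1 Mbps
Throughput = 40 Mbps

40


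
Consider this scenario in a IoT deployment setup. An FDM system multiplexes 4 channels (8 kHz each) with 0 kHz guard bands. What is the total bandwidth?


Given: 4 channels, 8 kHz each, guard = 0 kHz
Channel bandwidth = 4 * 8 = 32 kHz
Guard bands = 3 gaps * 0 kHz = 0 kHz
Total = 32 + 0 = 32 kHz

32


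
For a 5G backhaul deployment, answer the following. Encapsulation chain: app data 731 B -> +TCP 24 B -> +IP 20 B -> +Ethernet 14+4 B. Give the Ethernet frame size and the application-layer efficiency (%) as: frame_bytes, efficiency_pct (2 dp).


TCP segment = 731 + 24 = 755 B
IP packet = 755 + 20 = 775 B
Ethernet frame = 775 + 14 + 4 = 793 B
Efficiency = app / frame = 731 / 793 = 0.921816 = 92.1816% -> 92.18% (2 dp)

793, 92.18


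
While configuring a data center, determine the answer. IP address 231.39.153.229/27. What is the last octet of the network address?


Given: IP = 231.39.153.229, prefix = /27
Subnet mask = 255.255.255.224
Last octet of IP: 229
Last octet of mask: 224
Network last octet = 229 AND 224 = 224

224


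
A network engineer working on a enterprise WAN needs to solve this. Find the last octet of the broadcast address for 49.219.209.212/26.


Given: IP = 49.219.209.212, prefix = /26
Host bits = 32 - 26 = 6
Network last octet = 212 AND mask = 192
Host part size = 2^6 - 1 = 63
Broadcast last octet = 192 OR 63 = 255

255


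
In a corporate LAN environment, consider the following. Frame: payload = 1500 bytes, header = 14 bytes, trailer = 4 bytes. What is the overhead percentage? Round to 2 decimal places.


Given: payload = 1500 B, header = 14 B, trailer = 4 B
Overhead bytes = header + trailer = 14 + 4 = 18
Total frame = payload + overhead = 1500 + 18 = 1518
Overhead % = 18 / 1518 * 100 = 1.1858% -> 1.19% (2 dp)

1.19


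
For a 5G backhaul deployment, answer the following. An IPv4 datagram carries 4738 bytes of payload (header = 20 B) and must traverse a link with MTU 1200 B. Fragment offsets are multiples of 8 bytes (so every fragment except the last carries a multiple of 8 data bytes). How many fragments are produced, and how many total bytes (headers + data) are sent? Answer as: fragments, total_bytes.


Max data per non-final fragment = floor((MTU - header)/8)*8 = floor((1200 - 20)/8)*8 = floor(1180/8)*8 = 1176 B
Final fragment needs no 8-byte alignment: it can carry up to MTU - header = 1180 B
Non-final fragments needed = ceil((payload - 1180) / 1176) = ceil(3558/1176) = ceil(3.0255) = 4
Number of fragments = 4 + 1 = 5
Fragment sizes (data): 4 * 1176 B + 34 B (last, 34 <= 1180 OK)
Total bytes sent = payload + n_frags * header = 4738 + 5*20 = 4738 + 100 = 4838 B

5, 4838


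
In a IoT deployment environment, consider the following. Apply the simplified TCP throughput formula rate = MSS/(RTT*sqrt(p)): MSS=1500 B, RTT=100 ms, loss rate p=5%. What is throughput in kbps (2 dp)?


Given: MSS = 1500 bytes, RTT = 100 ms, loss = 5%
RTT in seconds = 100 / 1000 = 0.1
Loss rate = 5% = 0.05
sqrt(loss) = sqrt(0.05) = 0.223606797750
Throughput (bytes/s) = 1500 / (0.1 * 0.223606797750) = 67082.0393
Throughput (kbps) = 67082.0393 * 8 / 1000 = 536.656315 -> 536.66 kbps (2 dp)

536.66


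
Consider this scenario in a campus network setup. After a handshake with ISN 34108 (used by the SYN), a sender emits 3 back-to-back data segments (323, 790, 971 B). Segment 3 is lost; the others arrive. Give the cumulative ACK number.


SYN uses sequence number 34108; first data byte = ISN + 1 = 34109.
Segment 1: SEQ = 34109, len = 323 B, covers [34109, 34431]
Segment 2: SEQ = 34432, len = 790 B, covers [34432, 35221]
Segment 3: SEQ = 35222, len = 971 B, covers [35222, 36192] [LOST]
In-order data received: bytes [34109, 35221] (segments 1..2).
Segment 3 missing -> gap begins at byte 35222.
Cumulative ACK = next expected in-order byte = 34109 + 323 + 790 = 35222

35222


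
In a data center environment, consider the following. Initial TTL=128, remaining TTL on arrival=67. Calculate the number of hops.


Given: initial TTL = 128, received TTL = 67
Hops = initial TTL - received TTL
Hops = 128 - 67 = 61

61


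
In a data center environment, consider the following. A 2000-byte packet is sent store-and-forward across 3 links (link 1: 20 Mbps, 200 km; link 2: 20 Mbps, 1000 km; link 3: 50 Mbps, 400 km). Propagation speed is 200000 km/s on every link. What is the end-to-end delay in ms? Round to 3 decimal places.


Packet = 2000 bytes = 16000 bits. Store-and-forward: sum (t_trans + t_prop) per link.
Link 1: t_trans = 16000/(20*10^6) s = 0.8000 ms; t_prop = 200/200000 s = 1.0000 ms; subtotal = 1.8000 ms
Link 2: t_trans = 16000/(20*10^6) s = 0.8000 ms; t_prop = 1000/200000 s = 5.0000 ms; subtotal = 5.8000 ms
Link 3: t_trans = 16000/(50*10^6) s = 0.3200 ms; t_prop = 400/200000 s = 2.0000 ms; subtotal = 2.3200 ms
End-to-end = 1.8000 + 5.8000 + 2.3200 = 9.9200 ms -> 9.920 ms (3 dp)

9.920


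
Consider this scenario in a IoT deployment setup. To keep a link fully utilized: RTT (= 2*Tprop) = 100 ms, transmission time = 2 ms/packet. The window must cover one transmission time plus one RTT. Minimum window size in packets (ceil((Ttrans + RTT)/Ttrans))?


Given: Ttrans = 2 ms, RTT = 100 ms (= 2 * Tprop, Tprop = 50 ms)
Time until first ACK returns = Ttrans + RTT = 2 + 100 = 102 ms
Need W * Ttrans >= Ttrans + RTT  ->  W >= (Ttrans + RTT) / Ttrans
(Ttrans + RTT) / Ttrans = 102 / 2 = 51
W_min = ceil(51) = 51

51


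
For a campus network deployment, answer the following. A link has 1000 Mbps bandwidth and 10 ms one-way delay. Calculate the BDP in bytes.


Given: bandwidth = 1000 Mbps, delay = 10 ms
BDP in bits = 1000 * 10^6 * 10 / 1000
BDP in bits = 10000000
BDP in bytes = 10000000 / 8 = 1250000

1250000


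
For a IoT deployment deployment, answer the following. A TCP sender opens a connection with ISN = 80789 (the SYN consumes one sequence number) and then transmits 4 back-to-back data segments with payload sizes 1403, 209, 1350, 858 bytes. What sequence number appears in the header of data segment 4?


The SYN occupies sequence number ISN = 80789, so the first data byte is ISN + 1 = 80790.
SEQ of data segment i = (ISN + 1) + sum of payload sizes of segments 1..i-1.
Segment 1: SEQ = 80790, payload = 1403 bytes
Segment 2: SEQ = 82193, payload = 209 bytes
Segment 3: SEQ = 82402, payload = 1350 bytes
Segment 4: SEQ = 83752, payload = 858 bytes
SEQ of segment 4 = 80790 + 1403 + 209 + 1350 = 83752

83752


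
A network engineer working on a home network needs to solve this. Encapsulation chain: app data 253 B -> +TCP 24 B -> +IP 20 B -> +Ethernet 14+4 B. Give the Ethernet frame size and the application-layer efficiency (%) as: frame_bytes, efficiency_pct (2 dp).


TCP segment = 253 + 24 = 277 B
IP packet = 277 + 20 = 297 B
Ethernet frame = 297 + 14 + 4 = 315 B
Efficiency = app / frame = 253 / 315 = 0.803175 = 80.3175% -> 80.32% (2 dp)

315, 80.32


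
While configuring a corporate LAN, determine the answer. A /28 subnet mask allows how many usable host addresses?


Given: subnet mask /28
Host bits = 32 - 28 = 4
Total addresses = 2^4 = 16
Usable hosts = 16 - 2 (network + broadcast) = 14

14


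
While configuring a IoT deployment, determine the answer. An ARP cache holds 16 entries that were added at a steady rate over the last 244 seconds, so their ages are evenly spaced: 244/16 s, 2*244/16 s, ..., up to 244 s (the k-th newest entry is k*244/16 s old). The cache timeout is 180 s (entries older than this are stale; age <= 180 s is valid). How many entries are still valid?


Ages are k * 244/16 s for k = 1..16 (spacing = 15.2500 s).
Entry k is valid iff k * 244/16 <= 180 iff k <= 16 * 180 / 244 = 11.8033
n_valid = floor(11.8033) = 11
(n_stale = 16 - 11 = 5)

11


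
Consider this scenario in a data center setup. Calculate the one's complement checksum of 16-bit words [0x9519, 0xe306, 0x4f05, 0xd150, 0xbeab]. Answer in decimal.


Given words: [0x9519, 0xe306, 0x4f05, 0xd150, 0xbeab]
Step 1: Sum all words
Raw sum = 38169 + 58118 + 20229 + 53584 + 48811 = 218911
Step 2: Fold carry: (22303 + 3) = 22306
One's complement = ~22306 & 0xFFFF = 43229

43229


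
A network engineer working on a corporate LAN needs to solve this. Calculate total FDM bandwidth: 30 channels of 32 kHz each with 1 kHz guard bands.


Given: 30 channels, 32 kHz each, guard = 1 kHz
Channel bandwidth = 30 * 32 = 960 kHz
Guard bands = 29 gaps * 1 kHz = 29 kHz
Total = 960 + 29 = 989 kHz

989


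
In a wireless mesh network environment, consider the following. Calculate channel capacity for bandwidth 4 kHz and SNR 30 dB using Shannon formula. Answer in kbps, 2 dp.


Given: B = 4 kHz, SNR = 30 dB
SNR linear = 10^(30/10) = 1000
1 + SNR = 1001
log2(1001) = 9.9672262588
C = 4 * 1000 * 9.9672262588 = 39868.9050 bps
C = 39.868905 kbps -> 39.87 kbps (2 dp)

39.87


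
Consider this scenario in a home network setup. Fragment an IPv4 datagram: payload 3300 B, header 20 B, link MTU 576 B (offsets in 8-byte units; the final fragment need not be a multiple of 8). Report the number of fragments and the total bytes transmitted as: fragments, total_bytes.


Max data per non-final fragment = floor((MTU - header)/8)*8 = floor((576 - 20)/8)*8 = floor(556/8)*8 = 552 B
Final fragment needs no 8-byte alignment: it can carry up to MTU - header = 556 B
Non-final fragments needed = ceil((payload - 556) / 552) = ceil(2744/552) = ceil(4.9710) = 5
Number of fragments = 5 + 1 = 6
Fragment sizes (data): 5 * 552 B + 540 B (last, 540 <= 556 OK)
Total bytes sent = payload + n_frags * header = 3300 + 6*20 = 3300 + 120 = 3420 B

6, 3420


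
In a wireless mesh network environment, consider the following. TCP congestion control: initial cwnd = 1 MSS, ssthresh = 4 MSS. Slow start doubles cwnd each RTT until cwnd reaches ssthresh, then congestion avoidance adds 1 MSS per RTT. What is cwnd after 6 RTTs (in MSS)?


RTT 0: cwnd = 1 MSS (initial)
RTT 1: cwnd = 2 MSS (slow start, doubled)
RTT 2: cwnd = 4 MSS (slow start, doubled)
RTT 3: cwnd = 5 MSS (congestion avoidance, +1)
RTT 4: cwnd = 6 MSS (congestion avoidance, +1)
RTT 5: cwnd = 7 MSS (congestion avoidance, +1)
RTT 6: cwnd = 8 MSS (congestion avoidance, +1)

8


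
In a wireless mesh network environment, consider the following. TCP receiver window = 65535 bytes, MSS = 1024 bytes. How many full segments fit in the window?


Given: RWND = 65535 bytes, MSS = 1024 bytes
Full segments = floor(RWND / MSS)
Full segments = floor(65535 / 1024)
Full segments = floor(63.999) = 63

63


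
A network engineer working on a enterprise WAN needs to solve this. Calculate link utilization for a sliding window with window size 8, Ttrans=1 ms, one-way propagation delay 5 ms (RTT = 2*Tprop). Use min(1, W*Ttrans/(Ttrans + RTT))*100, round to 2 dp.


Given: W = 8, Ttrans = 1 ms, RTT = 10 ms (= 2 * Tprop, Tprop = 5 ms)
Cycle time = Ttrans + RTT = 1 + 10 = 11 ms (first packet sent until its ACK returns)
W * Ttrans = 8 * 1 = 8 ms of sending per cycle
W * Ttrans / (Ttrans + RTT) = 8 / 11 = 0.727273
U = min(1, 0.727273) = 0.727273
U% = 72.73%

72.73


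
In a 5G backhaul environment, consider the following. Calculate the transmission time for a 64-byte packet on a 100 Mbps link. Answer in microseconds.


Given: packet = 64 bytes, bandwidth = 100 Mbps
Packet in bits = 64 * 8 = 512 bits
Bandwidth = 100 * 10^6 = 100000000 bps
Time = 512 / 100000000 seconds
Time in us = 512 * 10^6 / 100000000 = 5.12

5.12
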